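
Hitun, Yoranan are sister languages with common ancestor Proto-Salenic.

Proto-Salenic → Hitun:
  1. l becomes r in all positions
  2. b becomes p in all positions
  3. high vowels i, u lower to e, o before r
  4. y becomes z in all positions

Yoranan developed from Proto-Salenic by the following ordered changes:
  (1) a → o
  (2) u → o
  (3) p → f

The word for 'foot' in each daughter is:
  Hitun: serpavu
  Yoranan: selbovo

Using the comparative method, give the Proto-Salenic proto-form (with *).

*selbavu

Position 3: Hitun has r, Yoranan has l. Yoranan preserves l here (none of its changes turn any other segment into l), so the proto-segment is *l.
Position 4: Hitun has p, Yoranan has b. Yoranan preserves b here (none of its changes turn any other segment into b), so the proto-segment is *b.
Position 7: Hitun has u, Yoranan has o. Hitun preserves u here (none of its changes turn any other segment into u), so the proto-segment is *u.
Verify the candidate proto-form against each daughter:
Hitun: *selbavu > serbavu > serpavu  (by unconditioned shift, unconditioned shift)
Yoranan: *selbavu
  selbavu → selbovu   [vowel merger]
  selbovu → selbovo   [vowel merger]
  selbovo (rule 3 does not apply)
  giving Yoranan selbovo.
*selbavu is the unique common source.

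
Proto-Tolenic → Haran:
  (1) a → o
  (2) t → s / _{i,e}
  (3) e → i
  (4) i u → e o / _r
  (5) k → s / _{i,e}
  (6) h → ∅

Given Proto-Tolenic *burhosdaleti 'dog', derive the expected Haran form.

Haran: *burhosdaleti > burhosdoleti > burhosdolesi > burhosdolisi > borhosdolisi > borosdolisi  (by vowel merger, palatalisation, vowel merger, pre-rhotic lowering, h-loss)

borosdolisi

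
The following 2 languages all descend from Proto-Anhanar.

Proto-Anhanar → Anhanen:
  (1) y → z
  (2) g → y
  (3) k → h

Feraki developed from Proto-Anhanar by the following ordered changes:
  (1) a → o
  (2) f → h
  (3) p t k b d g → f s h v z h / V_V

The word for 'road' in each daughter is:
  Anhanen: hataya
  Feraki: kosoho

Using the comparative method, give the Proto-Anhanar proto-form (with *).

Position 1: Anhanen has h, Feraki has k. Feraki preserves k here (none of its changes turn any other segment into k), so the proto-segment is *k.
Position 4: Anhanen has a, Feraki has o. Anhanen preserves a here (none of its changes turn any other segment into a), so the proto-segment is *a.
This points to *kataga. Verify forward in each daughter:
Anhanen: *kataga
  kataga (rule 1 does not apply)
  kataga → kataya   [unconditioned shift]
  kataya → hataya   [unconditioned shift]
  giving Anhanen hataya.
Feraki: start from *kataga.
  rule 1 (vowel merger): kataga → kotogo
  rule 2: no change — kotogo
  rule 3 (intervocalic lenition): kotogo → kosoho
  ⇒ Feraki kosoho
No other proto-form is consistent with every reflex, so the reconstruction is *kataga.

*kataga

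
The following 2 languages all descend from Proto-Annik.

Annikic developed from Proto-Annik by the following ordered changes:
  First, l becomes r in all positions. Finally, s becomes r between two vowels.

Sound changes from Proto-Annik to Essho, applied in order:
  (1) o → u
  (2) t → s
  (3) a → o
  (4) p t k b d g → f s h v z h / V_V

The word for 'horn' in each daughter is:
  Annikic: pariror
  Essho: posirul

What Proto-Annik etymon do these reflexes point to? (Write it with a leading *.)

Position 7: Annikic has r, Essho has l. Essho preserves l here (none of its changes turn any other segment into l), so the proto-segment is *l.
Position 2: Annikic has a, Essho has o. Annikic preserves a here (none of its changes turn any other segment into a), so the proto-segment is *a.
Position 6: Annikic has o, Essho has u. Annikic preserves o here (none of its changes turn any other segment into o), so the proto-segment is *o.
This points to *pasirol. Verify forward in each daughter:
Annikic: start from *pasirol.
  rule 1 (unconditioned shift): pasirol → pasiror
  rule 2 (rhotacism): pasiror → pariror
  ⇒ Annikic pariror
Essho: *pasirol > pasirul > posirul  (by vowel merger, vowel merger)
Only *pasirol yields all of Annikic pariror, Essho posirul.

*pasirol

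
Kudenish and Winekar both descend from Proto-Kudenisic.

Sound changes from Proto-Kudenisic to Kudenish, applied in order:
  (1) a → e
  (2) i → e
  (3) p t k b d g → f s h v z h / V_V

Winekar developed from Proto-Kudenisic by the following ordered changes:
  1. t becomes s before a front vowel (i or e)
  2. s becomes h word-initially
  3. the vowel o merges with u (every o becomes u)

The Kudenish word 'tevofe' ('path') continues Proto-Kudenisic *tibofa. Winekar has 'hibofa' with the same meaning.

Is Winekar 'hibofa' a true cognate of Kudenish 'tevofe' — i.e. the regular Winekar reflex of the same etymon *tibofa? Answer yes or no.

no

Derive the expected Winekar reflex of *tibofa:
Winekar: start from *tibofa.
  rule 1 (palatalisation): tibofa → sibofa
  rule 2 (debuccalisation): sibofa → hibofa
  rule 3 (vowel merger): hibofa → hibufa
  ⇒ Winekar hibufa
The regular Winekar reflex would be 'hibufa', but the attested form is 'hibofa'. The correspondence is irregular, so they are not cognates (the Winekar form has a different source).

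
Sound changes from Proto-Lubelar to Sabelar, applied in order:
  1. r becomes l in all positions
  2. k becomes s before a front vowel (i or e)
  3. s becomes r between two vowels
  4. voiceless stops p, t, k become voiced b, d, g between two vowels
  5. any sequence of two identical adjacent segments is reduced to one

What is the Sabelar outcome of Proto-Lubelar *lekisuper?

lerirubel

Sabelar: *lekisuper
  lekisuper → lekisupel   [unconditioned shift]
  lekisupel → lesisupel   [palatalisation]
  lesisupel → lerirupel   [rhotacism]
  lerirupel → lerirubel   [intervocalic voicing]
  lerirubel (rule 5 does not apply)
  giving Sabelar lerirubel.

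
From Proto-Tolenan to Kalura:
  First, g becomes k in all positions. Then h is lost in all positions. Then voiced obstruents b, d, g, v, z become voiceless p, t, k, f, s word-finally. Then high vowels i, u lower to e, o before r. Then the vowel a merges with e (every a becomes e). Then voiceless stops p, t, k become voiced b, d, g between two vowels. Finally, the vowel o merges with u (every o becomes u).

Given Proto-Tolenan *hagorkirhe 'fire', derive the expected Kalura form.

Kalura: *hagorkirhe
  hagorkirhe → hakorkirhe   [unconditioned shift]
  hakorkirhe → akorkire   [h-loss]
  akorkire (rule 3 does not apply)
  akorkire → akorkere   [pre-rhotic lowering]
  akorkere → ekorkere   [vowel merger]
  ekorkere → egorkere   [intervocalic voicing]
  egorkere → egurkere   [vowel merger]
  giving Kalura egurkere.

egurkere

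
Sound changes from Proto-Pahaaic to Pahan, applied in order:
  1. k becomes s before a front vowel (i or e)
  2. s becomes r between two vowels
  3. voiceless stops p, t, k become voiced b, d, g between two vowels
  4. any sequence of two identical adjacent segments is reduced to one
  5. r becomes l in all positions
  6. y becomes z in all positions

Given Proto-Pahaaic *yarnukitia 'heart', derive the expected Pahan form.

Pahan: start from *yarnukitia.
  rule 1 (palatalisation): yarnukitia → yarnusitia
  rule 2 (rhotacism): yarnusitia → yarnuritia
  rule 3 (intervocalic voicing): yarnuritia → yarnuridia
  rule 4: no change — yarnuridia
  rule 5 (unconditioned shift): yarnuridia → yalnulidia
  rule 6 (unconditioned shift): yalnulidia → zalnulidia
  ⇒ Pahan zalnulidia

zalnulidia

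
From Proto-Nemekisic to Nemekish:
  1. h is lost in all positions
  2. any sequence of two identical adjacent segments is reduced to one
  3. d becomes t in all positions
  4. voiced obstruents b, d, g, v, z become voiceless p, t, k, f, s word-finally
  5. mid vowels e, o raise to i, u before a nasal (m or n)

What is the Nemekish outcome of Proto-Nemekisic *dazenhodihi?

Nemekish: start from *dazenhodihi.
  rule 1 (h-loss): dazenhodihi → dazenodii
  rule 2 (degemination): dazenodii → dazenodi
  rule 3 (unconditioned shift): dazenodi → tazenoti
  rule 4: no change — tazenoti
  rule 5 (pre-nasal raising): tazenoti → tazinoti
  ⇒ Nemekish tazinoti

tazinoti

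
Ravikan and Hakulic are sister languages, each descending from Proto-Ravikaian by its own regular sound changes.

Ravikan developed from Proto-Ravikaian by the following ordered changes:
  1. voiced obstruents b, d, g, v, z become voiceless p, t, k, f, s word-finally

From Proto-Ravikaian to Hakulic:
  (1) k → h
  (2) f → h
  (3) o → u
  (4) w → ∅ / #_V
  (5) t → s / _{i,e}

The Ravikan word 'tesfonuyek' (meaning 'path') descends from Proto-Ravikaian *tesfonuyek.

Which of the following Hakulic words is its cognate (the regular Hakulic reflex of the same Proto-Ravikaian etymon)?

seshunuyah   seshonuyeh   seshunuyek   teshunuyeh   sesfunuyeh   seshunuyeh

seshunuyeh

Hakulic: *tesfonuyek > tesfonuyeh > teshonuyeh > teshunuyeh > seshunuyeh  (by unconditioned shift, unconditioned shift, vowel merger, palatalisation)
Only 'seshunuyeh' matches the regular Hakulic development of *tesfonuyek.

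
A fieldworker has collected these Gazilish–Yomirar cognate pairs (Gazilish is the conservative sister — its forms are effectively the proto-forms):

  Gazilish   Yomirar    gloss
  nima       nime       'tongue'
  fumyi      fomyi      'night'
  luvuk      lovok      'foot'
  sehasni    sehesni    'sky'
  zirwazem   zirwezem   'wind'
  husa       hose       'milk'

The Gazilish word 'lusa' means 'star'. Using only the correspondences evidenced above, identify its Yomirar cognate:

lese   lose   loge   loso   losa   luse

lose

luvuk ~ lovok, husa ~ hose — Gazilish u corresponds to Yomirar o after a consonant, before a consonant other than r, m, n, p, b, f, v.
nima ~ nime, husa ~ hose — Gazilish a corresponds to Yomirar e word-finally.
Applying these to Gazilish 'lusa':
  lusa → losa   (u→o after a consonant, before a consonant other than r, m, n, p, b, f, v)
  losa → lose   (a→e word-finally)
So the Yomirar cognate is 'lose'.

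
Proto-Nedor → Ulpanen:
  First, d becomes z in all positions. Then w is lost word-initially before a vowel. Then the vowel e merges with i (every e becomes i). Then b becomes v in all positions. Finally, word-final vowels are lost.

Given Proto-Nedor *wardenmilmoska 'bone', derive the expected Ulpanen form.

arzinmilmosk

Ulpanen: *wardenmilmoska
  wardenmilmoska → warzenmilmoska   [unconditioned shift]
  warzenmilmoska → arzenmilmoska   [glide loss]
  arzenmilmoska → arzinmilmoska   [vowel merger]
  arzinmilmoska (rule 4 does not apply)
  arzinmilmoska → arzinmilmosk   [apocope]
  giving Ulpanen arzinmilmosk.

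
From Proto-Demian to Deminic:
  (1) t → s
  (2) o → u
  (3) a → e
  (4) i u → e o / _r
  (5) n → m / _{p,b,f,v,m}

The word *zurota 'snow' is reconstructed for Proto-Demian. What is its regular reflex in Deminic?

zoruse

Deminic: *zurota
  zurota → zurosa   [unconditioned shift]
  zurosa → zurusa   [vowel merger]
  zurusa → zuruse   [vowel merger]
  zuruse → zoruse   [pre-rhotic lowering]
  zoruse (rule 5 does not apply)
  giving Deminic zoruse.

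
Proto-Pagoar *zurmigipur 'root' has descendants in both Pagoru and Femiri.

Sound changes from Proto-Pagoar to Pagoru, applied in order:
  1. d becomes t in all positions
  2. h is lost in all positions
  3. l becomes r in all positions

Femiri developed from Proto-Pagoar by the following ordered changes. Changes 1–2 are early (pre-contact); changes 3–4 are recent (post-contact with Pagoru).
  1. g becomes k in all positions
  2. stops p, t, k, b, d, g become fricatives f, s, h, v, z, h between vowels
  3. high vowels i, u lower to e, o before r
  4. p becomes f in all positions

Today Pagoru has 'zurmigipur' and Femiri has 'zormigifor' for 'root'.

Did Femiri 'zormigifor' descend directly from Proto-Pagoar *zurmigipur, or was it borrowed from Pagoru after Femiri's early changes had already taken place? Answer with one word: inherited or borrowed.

borrowed

If inherited, *zurmigipur would pass through all of Femiri's changes:
Femiri: *zurmigipur > zurmikipur > zurmihifur > zormihifor  (by unconditioned shift, intervocalic lenition, pre-rhotic lowering)
If borrowed from Pagoru 'zurmigipur' after the early changes, it would undergo only the recent ones:
  rule 3 (pre-rhotic lowering): zurmigipur → zormigipor
  rule 4 (unconditioned shift): zormigipor → zormigifor
  ⇒ as a loan: zormigifor
Femiri 'zormigifor' matches the loan outcome 'zormigifor', not the inherited 'zormihifor' — it skipped the early Femiri changes, so it was borrowed from Pagoru.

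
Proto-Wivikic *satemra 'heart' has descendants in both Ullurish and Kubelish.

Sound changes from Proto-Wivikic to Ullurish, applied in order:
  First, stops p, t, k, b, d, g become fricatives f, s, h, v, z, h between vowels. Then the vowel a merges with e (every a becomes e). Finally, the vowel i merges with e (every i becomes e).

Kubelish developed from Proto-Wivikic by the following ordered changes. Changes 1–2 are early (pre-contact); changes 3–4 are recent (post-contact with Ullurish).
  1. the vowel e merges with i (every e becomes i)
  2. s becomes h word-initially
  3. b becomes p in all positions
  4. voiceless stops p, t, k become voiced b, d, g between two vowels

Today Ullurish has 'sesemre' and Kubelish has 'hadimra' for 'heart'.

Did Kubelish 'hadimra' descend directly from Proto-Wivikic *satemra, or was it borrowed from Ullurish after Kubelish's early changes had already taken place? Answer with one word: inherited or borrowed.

If inherited, *satemra would pass through all of Kubelish's changes:
Kubelish: *satemra > satimra > hatimra > hadimra  (by vowel merger, debuccalisation, intervocalic voicing)
If borrowed from Ullurish 'sesemre' after the early changes, it would undergo only the recent ones:
  rule 3 (unconditioned shift): no change (sesemre)
  rule 4 (intervocalic voicing): no change (sesemre)
  ⇒ as a loan: sesemre
Kubelish 'hadimra' matches the inherited outcome exactly, so it is an inherited cognate, not a loan.

inherited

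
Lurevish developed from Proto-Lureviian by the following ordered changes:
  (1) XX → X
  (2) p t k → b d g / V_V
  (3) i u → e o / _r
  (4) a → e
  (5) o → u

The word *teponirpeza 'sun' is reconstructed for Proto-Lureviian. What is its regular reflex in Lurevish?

tebunerpeze

Lurevish: *teponirpeza
  teponirpeza (rule 1 does not apply)
  teponirpeza → tebonirpeza   [intervocalic voicing]
  tebonirpeza → tebonerpeza   [pre-rhotic lowering]
  tebonerpeza → tebonerpeze   [vowel merger]
  tebonerpeze → tebunerpeze   [vowel merger]
  giving Lurevish tebunerpeze.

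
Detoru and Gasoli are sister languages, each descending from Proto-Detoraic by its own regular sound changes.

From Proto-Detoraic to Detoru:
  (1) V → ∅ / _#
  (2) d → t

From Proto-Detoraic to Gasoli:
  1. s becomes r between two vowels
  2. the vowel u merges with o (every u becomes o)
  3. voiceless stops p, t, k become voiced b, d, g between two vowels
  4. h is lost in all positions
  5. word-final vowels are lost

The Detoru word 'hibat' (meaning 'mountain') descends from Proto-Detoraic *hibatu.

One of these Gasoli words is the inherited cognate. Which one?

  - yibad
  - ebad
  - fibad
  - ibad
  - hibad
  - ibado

ibad

Gasoli: *hibatu
  hibatu (rule 1 does not apply)
  hibatu → hibato   [vowel merger]
  hibato → hibado   [intervocalic voicing]
  hibado → ibado   [h-loss]
  ibado → ibad   [apocope]
  giving Gasoli ibad.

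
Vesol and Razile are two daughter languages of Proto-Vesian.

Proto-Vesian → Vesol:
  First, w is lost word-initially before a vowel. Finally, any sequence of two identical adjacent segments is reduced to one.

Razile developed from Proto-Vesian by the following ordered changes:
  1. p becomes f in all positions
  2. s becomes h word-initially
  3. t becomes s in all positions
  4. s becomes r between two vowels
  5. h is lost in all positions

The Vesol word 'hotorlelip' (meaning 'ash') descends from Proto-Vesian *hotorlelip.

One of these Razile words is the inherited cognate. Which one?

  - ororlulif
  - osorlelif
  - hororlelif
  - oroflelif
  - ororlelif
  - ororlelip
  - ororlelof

ororlelif

Razile: *hotorlelip > hotorlelif > hosorlelif > hororlelif > ororlelif  (by unconditioned shift, unconditioned shift, rhotacism, h-loss)
The other candidates each miss or misapply at least one Razile change.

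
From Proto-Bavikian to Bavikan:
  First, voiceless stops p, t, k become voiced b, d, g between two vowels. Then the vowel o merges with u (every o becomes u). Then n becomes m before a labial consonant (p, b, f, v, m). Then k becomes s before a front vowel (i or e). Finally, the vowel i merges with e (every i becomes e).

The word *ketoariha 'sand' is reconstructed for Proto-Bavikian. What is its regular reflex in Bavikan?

seduareha

Bavikan: start from *ketoariha.
  rule 1 (intervocalic voicing): ketoariha → kedoariha
  rule 2 (vowel merger): kedoariha → keduariha
  rule 3: no change — keduariha
  rule 4 (palatalisation): keduariha → seduariha
  rule 5 (vowel merger): seduariha → seduareha
  ⇒ Bavikan seduareha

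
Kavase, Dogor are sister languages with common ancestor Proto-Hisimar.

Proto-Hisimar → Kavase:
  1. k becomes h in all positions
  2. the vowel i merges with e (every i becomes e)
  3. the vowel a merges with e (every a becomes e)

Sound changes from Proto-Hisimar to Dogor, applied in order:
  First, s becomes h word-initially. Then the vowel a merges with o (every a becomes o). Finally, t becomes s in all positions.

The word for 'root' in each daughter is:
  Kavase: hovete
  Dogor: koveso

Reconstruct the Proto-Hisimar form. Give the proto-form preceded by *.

Position 6: Kavase has e, Dogor has o. Taking the neighbouring segments as reconstructed: Kavase e could go back to *a or *e or *i; Dogor o could go back to *a or *o — the one source consistent with every daughter is *a.
Position 5: Kavase has t, Dogor has s. Kavase preserves t here (none of its changes turn any other segment into t), so the proto-segment is *t.
Verify the candidate proto-form against each daughter:
Kavase: start from *koveta.
  rule 1 (unconditioned shift): koveta → hoveta
  rule 2: no change — hoveta
  rule 3 (vowel merger): hoveta → hovete
  ⇒ Kavase hovete
Dogor: *koveta
  koveta (rule 1 does not apply)
  koveta → koveto   [vowel merger]
  koveto → koveso   [unconditioned shift]
  giving Dogor koveso.
No other proto-form is consistent with every reflex, so the reconstruction is *koveta.

*koveta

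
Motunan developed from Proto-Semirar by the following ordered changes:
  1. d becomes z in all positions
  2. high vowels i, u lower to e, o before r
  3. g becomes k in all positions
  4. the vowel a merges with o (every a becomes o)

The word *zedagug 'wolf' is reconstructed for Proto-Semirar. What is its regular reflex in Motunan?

Motunan: start from *zedagug.
  rule 1 (unconditioned shift): zedagug → zezagug
  rule 2: no change — zezagug
  rule 3 (unconditioned shift): zezagug → zezakuk
  rule 4 (vowel merger): zezakuk → zezokuk
  ⇒ Motunan zezokuk

zezokuk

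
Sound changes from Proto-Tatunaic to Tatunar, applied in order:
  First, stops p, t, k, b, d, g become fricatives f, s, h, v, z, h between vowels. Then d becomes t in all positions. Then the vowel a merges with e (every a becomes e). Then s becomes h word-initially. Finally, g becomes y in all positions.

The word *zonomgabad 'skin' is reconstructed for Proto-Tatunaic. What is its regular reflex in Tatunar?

Tatunar: *zonomgabad
  zonomgabad → zonomgavad   [intervocalic lenition]
  zonomgavad → zonomgavat   [unconditioned shift]
  zonomgavat → zonomgevet   [vowel merger]
  zonomgevet (rule 4 does not apply)
  zonomgevet → zonomyevet   [unconditioned shift]
  giving Tatunar zonomyevet.

zonomyevet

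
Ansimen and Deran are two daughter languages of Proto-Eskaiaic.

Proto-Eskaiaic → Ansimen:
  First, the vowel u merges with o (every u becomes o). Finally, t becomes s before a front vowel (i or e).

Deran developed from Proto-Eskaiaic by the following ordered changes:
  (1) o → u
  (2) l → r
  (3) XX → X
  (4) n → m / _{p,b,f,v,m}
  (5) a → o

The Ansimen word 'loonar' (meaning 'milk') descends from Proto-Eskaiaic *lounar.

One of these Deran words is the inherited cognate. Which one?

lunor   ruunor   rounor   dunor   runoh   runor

runor

Deran: *lounar
  lounar → luunar   [vowel merger]
  luunar → ruunar   [unconditioned shift]
  ruunar → runar   [degemination]
  runar (rule 4 does not apply)
  runar → runor   [vowel merger]
  giving Deran runor.
The other candidates each miss or misapply at least one Deran change.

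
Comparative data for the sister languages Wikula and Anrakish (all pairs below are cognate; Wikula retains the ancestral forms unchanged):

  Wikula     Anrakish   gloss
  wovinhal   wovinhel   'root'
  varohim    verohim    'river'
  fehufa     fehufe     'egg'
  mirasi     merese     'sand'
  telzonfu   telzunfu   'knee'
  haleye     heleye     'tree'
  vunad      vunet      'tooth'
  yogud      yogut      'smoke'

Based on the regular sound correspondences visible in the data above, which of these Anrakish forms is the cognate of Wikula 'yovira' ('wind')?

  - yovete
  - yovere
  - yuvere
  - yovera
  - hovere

yovere

mirasi ~ merese — Wikula i corresponds to Anrakish e after a consonant, before r.
fehufa ~ fehufe — Wikula a corresponds to Anrakish e word-finally.
Applying these to Wikula 'yovira':
  yovira → yovera   (i→e after a consonant, before r)
  yovera → yovere   (a→e word-finally)
So the Anrakish cognate is 'yovere'.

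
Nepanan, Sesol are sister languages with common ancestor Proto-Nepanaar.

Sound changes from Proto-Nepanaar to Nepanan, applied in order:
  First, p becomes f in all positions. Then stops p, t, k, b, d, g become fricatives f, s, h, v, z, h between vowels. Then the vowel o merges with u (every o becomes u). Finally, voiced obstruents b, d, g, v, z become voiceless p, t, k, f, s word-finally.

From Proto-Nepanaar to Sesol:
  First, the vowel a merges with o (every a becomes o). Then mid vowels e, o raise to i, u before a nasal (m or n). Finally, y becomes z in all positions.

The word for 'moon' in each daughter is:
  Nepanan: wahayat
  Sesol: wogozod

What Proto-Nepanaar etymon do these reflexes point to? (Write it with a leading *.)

*wagayad

Position 3: Nepanan has h, Sesol has g. Sesol preserves g here (none of its changes turn any other segment into g), so the proto-segment is *g.
Position 5: Nepanan has y, Sesol has z. Nepanan preserves y here (none of its changes turn any other segment into y), so the proto-segment is *y.
Position 2: Nepanan has a, Sesol has o. Nepanan preserves a here (none of its changes turn any other segment into a), so the proto-segment is *a.
Verify the candidate proto-form against each daughter:
Nepanan: *wagayad
  wagayad (rule 1 does not apply)
  wagayad → wahayad   [intervocalic lenition]
  wahayad (rule 3 does not apply)
  wahayad → wahayat   [final devoicing]
  giving Nepanan wahayat.
Sesol: *wagayad > wogoyod > wogozod  (by vowel merger, unconditioned shift)
*wagayad is the unique common source.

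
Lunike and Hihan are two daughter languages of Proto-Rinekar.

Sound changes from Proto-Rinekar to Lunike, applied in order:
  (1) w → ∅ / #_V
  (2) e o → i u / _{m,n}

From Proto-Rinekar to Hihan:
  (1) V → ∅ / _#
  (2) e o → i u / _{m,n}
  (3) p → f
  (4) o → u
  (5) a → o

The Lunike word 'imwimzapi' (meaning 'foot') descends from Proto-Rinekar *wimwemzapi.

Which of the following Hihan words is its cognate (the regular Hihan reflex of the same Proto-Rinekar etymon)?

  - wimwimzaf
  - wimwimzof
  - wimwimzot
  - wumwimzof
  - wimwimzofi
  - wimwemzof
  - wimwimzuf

Hihan: *wimwemzapi
  wimwemzapi → wimwemzap   [apocope]
  wimwemzap → wimwimzap   [pre-nasal raising]
  wimwimzap → wimwimzaf   [unconditioned shift]
  wimwimzaf (rule 4 does not apply)
  wimwimzaf → wimwimzof   [vowel merger]
  giving Hihan wimwimzof.

wimwimzof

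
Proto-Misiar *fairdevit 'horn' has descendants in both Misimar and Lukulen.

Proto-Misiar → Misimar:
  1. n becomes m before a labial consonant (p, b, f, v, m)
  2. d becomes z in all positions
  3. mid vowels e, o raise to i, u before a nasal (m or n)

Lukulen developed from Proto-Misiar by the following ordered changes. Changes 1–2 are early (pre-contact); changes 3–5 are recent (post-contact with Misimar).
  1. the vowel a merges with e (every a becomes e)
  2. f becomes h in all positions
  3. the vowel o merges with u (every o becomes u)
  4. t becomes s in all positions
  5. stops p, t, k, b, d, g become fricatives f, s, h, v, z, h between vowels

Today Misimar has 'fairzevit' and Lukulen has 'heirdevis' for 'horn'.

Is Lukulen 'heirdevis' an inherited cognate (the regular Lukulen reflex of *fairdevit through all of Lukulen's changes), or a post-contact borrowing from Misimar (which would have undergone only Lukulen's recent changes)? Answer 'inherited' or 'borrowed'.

If inherited, *fairdevit would pass through all of Lukulen's changes:
Lukulen: *fairdevit
  fairdevit → feirdevit   [vowel merger]
  feirdevit → heirdevit   [unconditioned shift]
  heirdevit (rule 3 does not apply)
  heirdevit → heirdevis   [unconditioned shift]
  heirdevis (rule 5 does not apply)
  giving Lukulen heirdevis.
If borrowed from Misimar 'fairzevit' after the early changes, it would undergo only the recent ones:
  rule 3 (vowel merger): no change (fairzevit)
  rule 4 (unconditioned shift): fairzevit → fairzevis
  rule 5 (intervocalic lenition): no change (fairzevis)
  ⇒ as a loan: fairzevis
Lukulen 'heirdevis' matches the inherited outcome exactly, so it is an inherited cognate, not a loan.

inherited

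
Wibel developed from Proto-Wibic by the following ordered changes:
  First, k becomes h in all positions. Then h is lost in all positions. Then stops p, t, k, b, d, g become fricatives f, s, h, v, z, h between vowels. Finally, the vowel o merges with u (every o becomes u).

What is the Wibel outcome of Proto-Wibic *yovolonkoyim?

yuvulunuyim

Wibel: *yovolonkoyim > yovolonhoyim > yovolonoyim > yuvulunuyim  (by unconditioned shift, h-loss, vowel merger)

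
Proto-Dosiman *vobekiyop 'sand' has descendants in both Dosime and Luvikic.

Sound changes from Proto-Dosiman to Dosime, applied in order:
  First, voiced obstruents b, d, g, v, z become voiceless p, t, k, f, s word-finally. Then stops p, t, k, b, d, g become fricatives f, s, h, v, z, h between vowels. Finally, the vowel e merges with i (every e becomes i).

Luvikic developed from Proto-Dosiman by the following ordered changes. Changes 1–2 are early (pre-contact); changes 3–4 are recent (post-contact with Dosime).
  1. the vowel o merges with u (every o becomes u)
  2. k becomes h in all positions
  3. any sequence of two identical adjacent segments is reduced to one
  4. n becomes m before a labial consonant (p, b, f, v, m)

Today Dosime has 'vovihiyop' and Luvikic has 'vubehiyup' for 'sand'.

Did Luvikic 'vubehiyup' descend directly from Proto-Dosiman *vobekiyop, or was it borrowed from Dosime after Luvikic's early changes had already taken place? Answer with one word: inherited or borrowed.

If inherited, *vobekiyop would pass through all of Luvikic's changes:
Luvikic: start from *vobekiyop.
  rule 1 (vowel merger): vobekiyop → vubekiyup
  rule 2 (unconditioned shift): vubekiyup → vubehiyup
  rule 3: no change — vubehiyup
  rule 4: no change — vubehiyup
  ⇒ Luvikic vubehiyup
If borrowed from Dosime 'vovihiyop' after the early changes, it would undergo only the recent ones:
  rule 3 (degemination): no change (vovihiyop)
  rule 4 (nasal place assimilation): no change (vovihiyop)
  ⇒ as a loan: vovihiyop
Luvikic 'vubehiyup' matches the inherited outcome exactly, so it is an inherited cognate, not a loan.

inherited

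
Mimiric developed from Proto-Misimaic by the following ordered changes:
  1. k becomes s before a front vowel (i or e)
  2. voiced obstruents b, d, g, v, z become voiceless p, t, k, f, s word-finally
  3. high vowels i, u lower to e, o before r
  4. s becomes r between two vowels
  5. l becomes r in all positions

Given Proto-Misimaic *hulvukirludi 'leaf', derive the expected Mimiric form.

Mimiric: *hulvukirludi > hulvusirludi > hulvuserludi > hulvurerludi > hurvurerrudi  (by palatalisation, pre-rhotic lowering, rhotacism, unconditioned shift)

hurvurerrudi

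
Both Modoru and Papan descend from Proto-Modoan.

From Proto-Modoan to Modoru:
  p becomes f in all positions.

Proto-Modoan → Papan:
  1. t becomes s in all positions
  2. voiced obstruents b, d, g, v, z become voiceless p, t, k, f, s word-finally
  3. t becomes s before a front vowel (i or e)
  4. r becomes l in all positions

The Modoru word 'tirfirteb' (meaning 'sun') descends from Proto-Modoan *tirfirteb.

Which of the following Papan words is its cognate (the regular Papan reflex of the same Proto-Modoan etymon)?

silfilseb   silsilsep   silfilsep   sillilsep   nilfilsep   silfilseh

silfilsep

Papan: *tirfirteb
  tirfirteb → sirfirseb   [unconditioned shift]
  sirfirseb → sirfirsep   [final devoicing]
  sirfirsep (rule 3 does not apply)
  sirfirsep → silfilsep   [unconditioned shift]
  giving Papan silfilsep.
Among the options, 'silfilsep' alone shows every Papan change applied in order.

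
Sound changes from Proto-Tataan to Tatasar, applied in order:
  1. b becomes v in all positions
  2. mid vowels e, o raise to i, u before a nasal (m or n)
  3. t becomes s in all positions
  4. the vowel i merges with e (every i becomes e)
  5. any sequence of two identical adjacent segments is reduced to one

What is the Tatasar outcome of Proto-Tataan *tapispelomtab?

Tatasar: *tapispelomtab > tapispelomtav > tapispelumtav > sapispelumsav > sapespelumsav  (by unconditioned shift, pre-nasal raising, unconditioned shift, vowel merger)

sapespelumsav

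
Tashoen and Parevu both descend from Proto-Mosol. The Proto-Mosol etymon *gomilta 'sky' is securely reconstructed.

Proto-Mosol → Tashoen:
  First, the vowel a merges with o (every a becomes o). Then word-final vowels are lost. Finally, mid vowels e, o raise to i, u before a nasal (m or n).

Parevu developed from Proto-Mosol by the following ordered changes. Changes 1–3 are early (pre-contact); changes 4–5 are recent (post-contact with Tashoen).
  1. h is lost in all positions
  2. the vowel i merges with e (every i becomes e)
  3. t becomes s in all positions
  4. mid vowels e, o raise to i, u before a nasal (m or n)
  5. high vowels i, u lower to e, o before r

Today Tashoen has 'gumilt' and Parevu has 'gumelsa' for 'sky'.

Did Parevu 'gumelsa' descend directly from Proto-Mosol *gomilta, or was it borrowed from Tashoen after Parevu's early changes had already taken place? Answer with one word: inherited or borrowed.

If inherited, *gomilta would pass through all of Parevu's changes:
Parevu: *gomilta
  gomilta (rule 1 does not apply)
  gomilta → gomelta   [vowel merger]
  gomelta → gomelsa   [unconditioned shift]
  gomelsa → gumelsa   [pre-nasal raising]
  gumelsa (rule 5 does not apply)
  giving Parevu gumelsa.
If borrowed from Tashoen 'gumilt' after the early changes, it would undergo only the recent ones:
  rule 4 (pre-nasal raising): no change (gumilt)
  rule 5 (pre-rhotic lowering): no change (gumilt)
  ⇒ as a loan: gumilt
Parevu 'gumelsa' matches the inherited outcome exactly, so it is an inherited cognate, not a loan.

inherited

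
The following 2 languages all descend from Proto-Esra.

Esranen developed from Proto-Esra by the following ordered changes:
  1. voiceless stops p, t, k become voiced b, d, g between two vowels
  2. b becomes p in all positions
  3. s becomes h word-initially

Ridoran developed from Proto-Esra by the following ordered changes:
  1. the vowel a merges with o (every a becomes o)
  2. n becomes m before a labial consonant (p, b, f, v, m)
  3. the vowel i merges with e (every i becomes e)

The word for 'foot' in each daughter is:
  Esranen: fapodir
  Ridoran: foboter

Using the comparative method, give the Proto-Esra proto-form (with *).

*fabotir

Position 2: Esranen has a, Ridoran has o. Esranen preserves a here (none of its changes turn any other segment into a), so the proto-segment is *a.
Position 3: Esranen has p, Ridoran has b. Ridoran preserves b here (none of its changes turn any other segment into b), so the proto-segment is *b.
Position 5: Esranen has d, Ridoran has t. Ridoran preserves t here (none of its changes turn any other segment into t), so the proto-segment is *t.
This points to *fabotir. Verify forward in each daughter:
Esranen: *fabotir
  fabotir → fabodir   [intervocalic voicing]
  fabodir → fapodir   [unconditioned shift]
  fapodir (rule 3 does not apply)
  giving Esranen fapodir.
Ridoran: start from *fabotir.
  rule 1 (vowel merger): fabotir → fobotir
  rule 2: no change — fobotir
  rule 3 (vowel merger): fobotir → foboter
  ⇒ Ridoran foboter
No other proto-form is consistent with every reflex, so the reconstruction is *fabotir.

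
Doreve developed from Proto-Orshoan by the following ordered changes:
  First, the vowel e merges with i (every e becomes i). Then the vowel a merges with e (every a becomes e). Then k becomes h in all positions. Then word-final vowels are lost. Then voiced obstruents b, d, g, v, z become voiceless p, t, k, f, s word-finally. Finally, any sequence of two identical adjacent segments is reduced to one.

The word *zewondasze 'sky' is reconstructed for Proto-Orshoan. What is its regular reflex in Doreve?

ziwondes

Doreve: start from *zewondasze.
  rule 1 (vowel merger): zewondasze → ziwondaszi
  rule 2 (vowel merger): ziwondaszi → ziwondeszi
  rule 3: no change — ziwondeszi
  rule 4 (apocope): ziwondeszi → ziwondesz
  rule 5 (final devoicing): ziwondesz → ziwondess
  rule 6 (degemination): ziwondess → ziwondes
  ⇒ Doreve ziwondes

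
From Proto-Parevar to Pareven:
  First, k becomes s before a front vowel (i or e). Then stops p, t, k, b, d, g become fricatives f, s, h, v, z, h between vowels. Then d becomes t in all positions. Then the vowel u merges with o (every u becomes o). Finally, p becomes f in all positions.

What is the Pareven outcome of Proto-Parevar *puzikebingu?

Pareven: *puzikebingu > puzisebingu > puzisevingu > pozisevingo > fozisevingo  (by palatalisation, intervocalic lenition, vowel merger, unconditioned shift)

fozisevingo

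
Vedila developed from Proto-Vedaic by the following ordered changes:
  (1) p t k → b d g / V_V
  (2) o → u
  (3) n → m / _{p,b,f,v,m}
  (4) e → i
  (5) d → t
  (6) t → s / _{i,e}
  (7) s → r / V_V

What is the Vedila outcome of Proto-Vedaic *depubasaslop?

sibubaraslup

Vedila: *depubasaslop
  depubasaslop → debubasaslop   [intervocalic voicing]
  debubasaslop → debubasaslup   [vowel merger]
  debubasaslup (rule 3 does not apply)
  debubasaslup → dibubasaslup   [vowel merger]
  dibubasaslup → tibubasaslup   [unconditioned shift]
  tibubasaslup → sibubasaslup   [palatalisation]
  sibubasaslup → sibubaraslup   [rhotacism]
  giving Vedila sibubaraslup.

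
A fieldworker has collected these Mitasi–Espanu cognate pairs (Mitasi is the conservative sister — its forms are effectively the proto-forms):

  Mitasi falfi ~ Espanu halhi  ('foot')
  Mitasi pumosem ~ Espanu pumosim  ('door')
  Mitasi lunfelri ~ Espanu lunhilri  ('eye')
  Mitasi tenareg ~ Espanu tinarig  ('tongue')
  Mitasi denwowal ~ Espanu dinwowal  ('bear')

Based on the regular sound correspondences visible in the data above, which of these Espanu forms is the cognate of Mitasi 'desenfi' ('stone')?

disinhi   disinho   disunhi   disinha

disinhi

lunfelri ~ lunhilri, tenareg ~ tinarig — Mitasi e corresponds to Espanu i after a consonant, before a consonant other than r, m, n, p, b, f, v.
tenareg ~ tinarig, denwowal ~ dinwowal — Mitasi e corresponds to Espanu i after a consonant, before a nasal.
falfi ~ halhi — Mitasi f corresponds to Espanu h after a consonant, before a front vowel.
Applying these to Mitasi 'desenfi':
  desenfi → disenfi   (e→i after a consonant, before a consonant other than r, m, n, p, b, f, v)
  disenfi → disinfi   (e→i after a consonant, before a nasal)
  disinfi → disinhi   (f→h after a consonant, before a front vowel)
So the Espanu cognate is 'disinhi'.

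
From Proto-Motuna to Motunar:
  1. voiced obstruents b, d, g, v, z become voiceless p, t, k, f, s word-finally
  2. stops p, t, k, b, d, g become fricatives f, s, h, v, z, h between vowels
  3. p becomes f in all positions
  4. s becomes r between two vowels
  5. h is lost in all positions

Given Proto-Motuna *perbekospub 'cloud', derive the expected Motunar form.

ferbeosfuf

Motunar: *perbekospub
  perbekospub → perbekospup   [final devoicing]
  perbekospup → perbehospup   [intervocalic lenition]
  perbehospup → ferbehosfuf   [unconditioned shift]
  ferbehosfuf (rule 4 does not apply)
  ferbehosfuf → ferbeosfuf   [h-loss]
  giving Motunar ferbeosfuf.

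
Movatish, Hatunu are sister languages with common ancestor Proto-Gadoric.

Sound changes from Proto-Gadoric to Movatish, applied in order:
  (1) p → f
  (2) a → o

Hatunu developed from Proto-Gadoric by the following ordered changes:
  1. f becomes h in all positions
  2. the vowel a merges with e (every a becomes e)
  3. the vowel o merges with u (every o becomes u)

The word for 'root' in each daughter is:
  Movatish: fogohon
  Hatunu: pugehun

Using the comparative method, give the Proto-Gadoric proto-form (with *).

*pogahon

Position 1: Movatish has f, Hatunu has p. Hatunu preserves p here (none of its changes turn any other segment into p), so the proto-segment is *p.
Position 2: Movatish has o, Hatunu has u. Taking the neighbouring segments as reconstructed: Movatish o could go back to *a or *o; Hatunu u could go back to *o or *u — the one source consistent with every daughter is *o.
Continuing position by position gives *pogahon; check it forward:
Movatish: start from *pogahon.
  rule 1 (unconditioned shift): pogahon → fogahon
  rule 2 (vowel merger): fogahon → fogohon
  ⇒ Movatish fogohon
Hatunu: *pogahon
  pogahon (rule 1 does not apply)
  pogahon → pogehon   [vowel merger]
  pogehon → pugehun   [vowel merger]
  giving Hatunu pugehun.
No other proto-form is consistent with every reflex, so the reconstruction is *pogahon.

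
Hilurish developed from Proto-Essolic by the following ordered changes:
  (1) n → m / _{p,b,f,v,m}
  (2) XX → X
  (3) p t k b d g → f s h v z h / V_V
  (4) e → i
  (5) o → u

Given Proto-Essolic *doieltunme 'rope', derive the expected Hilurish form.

duiiltumi

Hilurish: start from *doieltunme.
  rule 1 (nasal place assimilation): doieltunme → doieltumme
  rule 2 (degemination): doieltumme → doieltume
  rule 3: no change — doieltume
  rule 4 (vowel merger): doieltume → doiiltumi
  rule 5 (vowel merger): doiiltumi → duiiltumi
  ⇒ Hilurish duiiltumi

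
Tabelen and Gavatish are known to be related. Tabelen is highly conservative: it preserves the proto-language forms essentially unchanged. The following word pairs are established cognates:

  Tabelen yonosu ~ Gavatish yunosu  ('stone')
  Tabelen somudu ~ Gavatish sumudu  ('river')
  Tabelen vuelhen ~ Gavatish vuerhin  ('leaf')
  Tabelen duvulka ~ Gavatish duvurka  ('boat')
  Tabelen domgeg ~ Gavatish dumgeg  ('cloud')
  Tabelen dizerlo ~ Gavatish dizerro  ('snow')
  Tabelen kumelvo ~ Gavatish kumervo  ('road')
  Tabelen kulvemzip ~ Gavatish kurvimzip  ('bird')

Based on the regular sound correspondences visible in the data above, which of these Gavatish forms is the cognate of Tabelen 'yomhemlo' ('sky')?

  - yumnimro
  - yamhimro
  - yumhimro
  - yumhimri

yumhimro

somudu ~ sumudu, domgeg ~ dumgeg — Tabelen o corresponds to Gavatish u after a consonant, before a nasal.
kulvemzip ~ kurvimzip — Tabelen e corresponds to Gavatish i after a consonant, before a nasal.
dizerlo ~ dizerro — Tabelen l corresponds to Gavatish r after a consonant, before a back vowel.
Applying these to Tabelen 'yomhemlo':
  yomhemlo → yumhemlo   (o→u after a consonant, before a nasal)
  yumhemlo → yumhimlo   (e→i after a consonant, before a nasal)
  yumhimlo → yumhimro   (l→r after a consonant, before a back vowel)
So the Gavatish cognate is 'yumhimro'.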